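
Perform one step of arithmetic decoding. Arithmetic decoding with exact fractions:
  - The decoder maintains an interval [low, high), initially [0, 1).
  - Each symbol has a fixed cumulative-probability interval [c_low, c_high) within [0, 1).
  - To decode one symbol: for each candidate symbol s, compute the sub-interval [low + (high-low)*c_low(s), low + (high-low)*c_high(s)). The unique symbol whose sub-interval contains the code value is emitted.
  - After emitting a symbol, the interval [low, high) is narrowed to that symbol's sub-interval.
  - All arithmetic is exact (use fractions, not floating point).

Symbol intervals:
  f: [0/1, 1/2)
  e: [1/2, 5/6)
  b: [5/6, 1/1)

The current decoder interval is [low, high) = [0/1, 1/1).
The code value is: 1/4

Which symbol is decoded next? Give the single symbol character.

Answer: f

Derivation:
Interval width = high − low = 1/1 − 0/1 = 1/1
Scaled code = (code − low) / width = (1/4 − 0/1) / 1/1 = 1/4
  f: [0/1, 1/2) ← scaled code falls here ✓
  e: [1/2, 5/6) 
  b: [5/6, 1/1) 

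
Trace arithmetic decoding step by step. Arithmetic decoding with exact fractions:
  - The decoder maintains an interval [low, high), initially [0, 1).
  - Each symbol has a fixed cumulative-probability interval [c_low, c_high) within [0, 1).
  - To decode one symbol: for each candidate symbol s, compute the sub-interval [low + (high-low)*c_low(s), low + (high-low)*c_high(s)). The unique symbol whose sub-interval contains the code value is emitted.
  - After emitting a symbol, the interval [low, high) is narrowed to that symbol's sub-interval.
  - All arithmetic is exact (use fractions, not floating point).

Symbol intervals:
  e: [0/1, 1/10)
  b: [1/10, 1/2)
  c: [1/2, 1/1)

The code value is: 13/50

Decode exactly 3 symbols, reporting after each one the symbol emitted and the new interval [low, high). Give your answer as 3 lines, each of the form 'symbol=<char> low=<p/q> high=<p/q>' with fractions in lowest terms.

Answer: symbol=b low=1/10 high=1/2
symbol=b low=7/50 high=3/10
symbol=c low=11/50 high=3/10

Derivation:
Step 1: interval [0/1, 1/1), width = 1/1 - 0/1 = 1/1
  'e': [0/1 + 1/1*0/1, 0/1 + 1/1*1/10) = [0/1, 1/10)
  'b': [0/1 + 1/1*1/10, 0/1 + 1/1*1/2) = [1/10, 1/2) <- contains code 13/50
  'c': [0/1 + 1/1*1/2, 0/1 + 1/1*1/1) = [1/2, 1/1)
  emit 'b', narrow to [1/10, 1/2)
Step 2: interval [1/10, 1/2), width = 1/2 - 1/10 = 2/5
  'e': [1/10 + 2/5*0/1, 1/10 + 2/5*1/10) = [1/10, 7/50)
  'b': [1/10 + 2/5*1/10, 1/10 + 2/5*1/2) = [7/50, 3/10) <- contains code 13/50
  'c': [1/10 + 2/5*1/2, 1/10 + 2/5*1/1) = [3/10, 1/2)
  emit 'b', narrow to [7/50, 3/10)
Step 3: interval [7/50, 3/10), width = 3/10 - 7/50 = 4/25
  'e': [7/50 + 4/25*0/1, 7/50 + 4/25*1/10) = [7/50, 39/250)
  'b': [7/50 + 4/25*1/10, 7/50 + 4/25*1/2) = [39/250, 11/50)
  'c': [7/50 + 4/25*1/2, 7/50 + 4/25*1/1) = [11/50, 3/10) <- contains code 13/50
  emit 'c', narrow to [11/50, 3/10)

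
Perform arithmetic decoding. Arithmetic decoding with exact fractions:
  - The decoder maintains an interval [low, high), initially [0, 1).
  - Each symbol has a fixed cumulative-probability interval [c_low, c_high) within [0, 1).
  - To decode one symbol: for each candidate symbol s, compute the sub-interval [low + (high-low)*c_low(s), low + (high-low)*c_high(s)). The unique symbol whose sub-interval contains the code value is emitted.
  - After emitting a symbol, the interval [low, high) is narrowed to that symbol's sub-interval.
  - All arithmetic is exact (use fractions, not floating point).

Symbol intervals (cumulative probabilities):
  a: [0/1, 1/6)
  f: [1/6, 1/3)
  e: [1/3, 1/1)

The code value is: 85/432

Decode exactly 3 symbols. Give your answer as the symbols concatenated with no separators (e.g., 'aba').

Answer: ffa

Derivation:
Step 1: interval [0/1, 1/1), width = 1/1 - 0/1 = 1/1
  'a': [0/1 + 1/1*0/1, 0/1 + 1/1*1/6) = [0/1, 1/6)
  'f': [0/1 + 1/1*1/6, 0/1 + 1/1*1/3) = [1/6, 1/3) <- contains code 85/432
  'e': [0/1 + 1/1*1/3, 0/1 + 1/1*1/1) = [1/3, 1/1)
  emit 'f', narrow to [1/6, 1/3)
Step 2: interval [1/6, 1/3), width = 1/3 - 1/6 = 1/6
  'a': [1/6 + 1/6*0/1, 1/6 + 1/6*1/6) = [1/6, 7/36)
  'f': [1/6 + 1/6*1/6, 1/6 + 1/6*1/3) = [7/36, 2/9) <- contains code 85/432
  'e': [1/6 + 1/6*1/3, 1/6 + 1/6*1/1) = [2/9, 1/3)
  emit 'f', narrow to [7/36, 2/9)
Step 3: interval [7/36, 2/9), width = 2/9 - 7/36 = 1/36
  'a': [7/36 + 1/36*0/1, 7/36 + 1/36*1/6) = [7/36, 43/216) <- contains code 85/432
  'f': [7/36 + 1/36*1/6, 7/36 + 1/36*1/3) = [43/216, 11/54)
  'e': [7/36 + 1/36*1/3, 7/36 + 1/36*1/1) = [11/54, 2/9)
  emit 'a', narrow to [7/36, 43/216)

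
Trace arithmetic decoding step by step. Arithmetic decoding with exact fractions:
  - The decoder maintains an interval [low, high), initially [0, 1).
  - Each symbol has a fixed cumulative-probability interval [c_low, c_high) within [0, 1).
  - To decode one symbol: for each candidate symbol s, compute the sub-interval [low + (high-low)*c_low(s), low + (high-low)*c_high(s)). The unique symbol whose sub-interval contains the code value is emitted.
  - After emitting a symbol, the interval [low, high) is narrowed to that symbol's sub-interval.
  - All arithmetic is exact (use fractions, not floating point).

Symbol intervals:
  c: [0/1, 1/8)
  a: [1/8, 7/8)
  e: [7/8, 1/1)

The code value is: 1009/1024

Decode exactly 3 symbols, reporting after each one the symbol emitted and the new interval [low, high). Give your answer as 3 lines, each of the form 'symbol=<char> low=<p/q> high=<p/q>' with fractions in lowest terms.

Step 1: interval [0/1, 1/1), width = 1/1 - 0/1 = 1/1
  'c': [0/1 + 1/1*0/1, 0/1 + 1/1*1/8) = [0/1, 1/8)
  'a': [0/1 + 1/1*1/8, 0/1 + 1/1*7/8) = [1/8, 7/8)
  'e': [0/1 + 1/1*7/8, 0/1 + 1/1*1/1) = [7/8, 1/1) <- contains code 1009/1024
  emit 'e', narrow to [7/8, 1/1)
Step 2: interval [7/8, 1/1), width = 1/1 - 7/8 = 1/8
  'c': [7/8 + 1/8*0/1, 7/8 + 1/8*1/8) = [7/8, 57/64)
  'a': [7/8 + 1/8*1/8, 7/8 + 1/8*7/8) = [57/64, 63/64)
  'e': [7/8 + 1/8*7/8, 7/8 + 1/8*1/1) = [63/64, 1/1) <- contains code 1009/1024
  emit 'e', narrow to [63/64, 1/1)
Step 3: interval [63/64, 1/1), width = 1/1 - 63/64 = 1/64
  'c': [63/64 + 1/64*0/1, 63/64 + 1/64*1/8) = [63/64, 505/512) <- contains code 1009/1024
  'a': [63/64 + 1/64*1/8, 63/64 + 1/64*7/8) = [505/512, 511/512)
  'e': [63/64 + 1/64*7/8, 63/64 + 1/64*1/1) = [511/512, 1/1)
  emit 'c', narrow to [63/64, 505/512)

Answer: symbol=e low=7/8 high=1/1
symbol=e low=63/64 high=1/1
symbol=c low=63/64 high=505/512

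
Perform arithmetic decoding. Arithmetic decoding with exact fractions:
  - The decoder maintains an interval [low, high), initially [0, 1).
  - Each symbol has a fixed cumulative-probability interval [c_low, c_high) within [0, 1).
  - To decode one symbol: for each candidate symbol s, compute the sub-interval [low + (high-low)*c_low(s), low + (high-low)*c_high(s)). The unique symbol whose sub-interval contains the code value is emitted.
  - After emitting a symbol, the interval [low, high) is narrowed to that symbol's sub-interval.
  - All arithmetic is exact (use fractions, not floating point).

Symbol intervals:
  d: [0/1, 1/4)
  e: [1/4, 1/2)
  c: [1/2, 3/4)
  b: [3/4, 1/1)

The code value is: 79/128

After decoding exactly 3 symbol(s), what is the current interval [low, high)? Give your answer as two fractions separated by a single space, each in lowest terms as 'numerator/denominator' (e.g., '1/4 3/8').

Step 1: interval [0/1, 1/1), width = 1/1 - 0/1 = 1/1
  'd': [0/1 + 1/1*0/1, 0/1 + 1/1*1/4) = [0/1, 1/4)
  'e': [0/1 + 1/1*1/4, 0/1 + 1/1*1/2) = [1/4, 1/2)
  'c': [0/1 + 1/1*1/2, 0/1 + 1/1*3/4) = [1/2, 3/4) <- contains code 79/128
  'b': [0/1 + 1/1*3/4, 0/1 + 1/1*1/1) = [3/4, 1/1)
  emit 'c', narrow to [1/2, 3/4)
Step 2: interval [1/2, 3/4), width = 3/4 - 1/2 = 1/4
  'd': [1/2 + 1/4*0/1, 1/2 + 1/4*1/4) = [1/2, 9/16)
  'e': [1/2 + 1/4*1/4, 1/2 + 1/4*1/2) = [9/16, 5/8) <- contains code 79/128
  'c': [1/2 + 1/4*1/2, 1/2 + 1/4*3/4) = [5/8, 11/16)
  'b': [1/2 + 1/4*3/4, 1/2 + 1/4*1/1) = [11/16, 3/4)
  emit 'e', narrow to [9/16, 5/8)
Step 3: interval [9/16, 5/8), width = 5/8 - 9/16 = 1/16
  'd': [9/16 + 1/16*0/1, 9/16 + 1/16*1/4) = [9/16, 37/64)
  'e': [9/16 + 1/16*1/4, 9/16 + 1/16*1/2) = [37/64, 19/32)
  'c': [9/16 + 1/16*1/2, 9/16 + 1/16*3/4) = [19/32, 39/64)
  'b': [9/16 + 1/16*3/4, 9/16 + 1/16*1/1) = [39/64, 5/8) <- contains code 79/128
  emit 'b', narrow to [39/64, 5/8)

Answer: 39/64 5/8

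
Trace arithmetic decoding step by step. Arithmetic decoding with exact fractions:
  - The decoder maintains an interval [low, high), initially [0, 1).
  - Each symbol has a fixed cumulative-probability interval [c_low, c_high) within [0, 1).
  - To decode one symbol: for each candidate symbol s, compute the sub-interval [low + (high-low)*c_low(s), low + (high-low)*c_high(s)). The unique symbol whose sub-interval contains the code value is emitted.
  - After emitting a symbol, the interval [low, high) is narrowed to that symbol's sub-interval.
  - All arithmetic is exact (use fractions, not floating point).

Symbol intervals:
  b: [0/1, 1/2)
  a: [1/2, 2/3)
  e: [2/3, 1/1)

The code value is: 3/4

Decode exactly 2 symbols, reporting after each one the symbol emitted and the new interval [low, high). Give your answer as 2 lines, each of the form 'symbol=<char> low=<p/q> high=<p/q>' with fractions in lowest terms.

Answer: symbol=e low=2/3 high=1/1
symbol=b low=2/3 high=5/6

Derivation:
Step 1: interval [0/1, 1/1), width = 1/1 - 0/1 = 1/1
  'b': [0/1 + 1/1*0/1, 0/1 + 1/1*1/2) = [0/1, 1/2)
  'a': [0/1 + 1/1*1/2, 0/1 + 1/1*2/3) = [1/2, 2/3)
  'e': [0/1 + 1/1*2/3, 0/1 + 1/1*1/1) = [2/3, 1/1) <- contains code 3/4
  emit 'e', narrow to [2/3, 1/1)
Step 2: interval [2/3, 1/1), width = 1/1 - 2/3 = 1/3
  'b': [2/3 + 1/3*0/1, 2/3 + 1/3*1/2) = [2/3, 5/6) <- contains code 3/4
  'a': [2/3 + 1/3*1/2, 2/3 + 1/3*2/3) = [5/6, 8/9)
  'e': [2/3 + 1/3*2/3, 2/3 + 1/3*1/1) = [8/9, 1/1)
  emit 'b', narrow to [2/3, 5/6)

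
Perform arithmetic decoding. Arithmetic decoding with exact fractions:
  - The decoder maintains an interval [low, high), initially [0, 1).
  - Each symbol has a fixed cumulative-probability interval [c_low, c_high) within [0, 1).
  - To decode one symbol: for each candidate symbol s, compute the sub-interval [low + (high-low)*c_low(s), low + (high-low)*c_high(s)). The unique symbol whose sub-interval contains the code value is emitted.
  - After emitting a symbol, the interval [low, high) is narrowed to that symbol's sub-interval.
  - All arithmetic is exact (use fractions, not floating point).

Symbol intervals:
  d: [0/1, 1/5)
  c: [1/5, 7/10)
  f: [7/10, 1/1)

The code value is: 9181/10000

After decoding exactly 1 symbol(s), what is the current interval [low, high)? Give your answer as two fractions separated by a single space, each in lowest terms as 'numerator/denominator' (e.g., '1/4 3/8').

Answer: 7/10 1/1

Derivation:
Step 1: interval [0/1, 1/1), width = 1/1 - 0/1 = 1/1
  'd': [0/1 + 1/1*0/1, 0/1 + 1/1*1/5) = [0/1, 1/5)
  'c': [0/1 + 1/1*1/5, 0/1 + 1/1*7/10) = [1/5, 7/10)
  'f': [0/1 + 1/1*7/10, 0/1 + 1/1*1/1) = [7/10, 1/1) <- contains code 9181/10000
  emit 'f', narrow to [7/10, 1/1)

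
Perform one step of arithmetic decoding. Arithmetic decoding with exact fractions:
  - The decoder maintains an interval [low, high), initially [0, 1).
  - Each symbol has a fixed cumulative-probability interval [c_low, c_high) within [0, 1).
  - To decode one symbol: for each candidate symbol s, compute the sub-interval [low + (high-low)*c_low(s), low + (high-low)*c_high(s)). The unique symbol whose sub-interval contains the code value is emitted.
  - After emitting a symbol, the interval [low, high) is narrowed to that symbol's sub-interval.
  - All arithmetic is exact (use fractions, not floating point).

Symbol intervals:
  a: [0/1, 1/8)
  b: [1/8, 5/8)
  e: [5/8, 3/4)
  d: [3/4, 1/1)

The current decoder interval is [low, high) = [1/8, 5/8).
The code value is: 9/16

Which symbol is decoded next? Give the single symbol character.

Interval width = high − low = 5/8 − 1/8 = 1/2
Scaled code = (code − low) / width = (9/16 − 1/8) / 1/2 = 7/8
  a: [0/1, 1/8) 
  b: [1/8, 5/8) 
  e: [5/8, 3/4) 
  d: [3/4, 1/1) ← scaled code falls here ✓

Answer: d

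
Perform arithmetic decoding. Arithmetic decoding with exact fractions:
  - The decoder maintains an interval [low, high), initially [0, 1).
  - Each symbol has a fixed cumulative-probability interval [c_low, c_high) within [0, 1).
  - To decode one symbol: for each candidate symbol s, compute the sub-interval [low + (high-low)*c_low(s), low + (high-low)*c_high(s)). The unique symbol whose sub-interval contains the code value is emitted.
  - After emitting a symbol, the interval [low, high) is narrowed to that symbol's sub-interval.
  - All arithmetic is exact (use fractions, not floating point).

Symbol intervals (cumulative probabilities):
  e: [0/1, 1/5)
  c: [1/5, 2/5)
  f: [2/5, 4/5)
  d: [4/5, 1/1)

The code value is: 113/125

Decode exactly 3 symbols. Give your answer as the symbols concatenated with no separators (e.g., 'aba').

Answer: dfc

Derivation:
Step 1: interval [0/1, 1/1), width = 1/1 - 0/1 = 1/1
  'e': [0/1 + 1/1*0/1, 0/1 + 1/1*1/5) = [0/1, 1/5)
  'c': [0/1 + 1/1*1/5, 0/1 + 1/1*2/5) = [1/5, 2/5)
  'f': [0/1 + 1/1*2/5, 0/1 + 1/1*4/5) = [2/5, 4/5)
  'd': [0/1 + 1/1*4/5, 0/1 + 1/1*1/1) = [4/5, 1/1) <- contains code 113/125
  emit 'd', narrow to [4/5, 1/1)
Step 2: interval [4/5, 1/1), width = 1/1 - 4/5 = 1/5
  'e': [4/5 + 1/5*0/1, 4/5 + 1/5*1/5) = [4/5, 21/25)
  'c': [4/5 + 1/5*1/5, 4/5 + 1/5*2/5) = [21/25, 22/25)
  'f': [4/5 + 1/5*2/5, 4/5 + 1/5*4/5) = [22/25, 24/25) <- contains code 113/125
  'd': [4/5 + 1/5*4/5, 4/5 + 1/5*1/1) = [24/25, 1/1)
  emit 'f', narrow to [22/25, 24/25)
Step 3: interval [22/25, 24/25), width = 24/25 - 22/25 = 2/25
  'e': [22/25 + 2/25*0/1, 22/25 + 2/25*1/5) = [22/25, 112/125)
  'c': [22/25 + 2/25*1/5, 22/25 + 2/25*2/5) = [112/125, 114/125) <- contains code 113/125
  'f': [22/25 + 2/25*2/5, 22/25 + 2/25*4/5) = [114/125, 118/125)
  'd': [22/25 + 2/25*4/5, 22/25 + 2/25*1/1) = [118/125, 24/25)
  emit 'c', narrow to [112/125, 114/125)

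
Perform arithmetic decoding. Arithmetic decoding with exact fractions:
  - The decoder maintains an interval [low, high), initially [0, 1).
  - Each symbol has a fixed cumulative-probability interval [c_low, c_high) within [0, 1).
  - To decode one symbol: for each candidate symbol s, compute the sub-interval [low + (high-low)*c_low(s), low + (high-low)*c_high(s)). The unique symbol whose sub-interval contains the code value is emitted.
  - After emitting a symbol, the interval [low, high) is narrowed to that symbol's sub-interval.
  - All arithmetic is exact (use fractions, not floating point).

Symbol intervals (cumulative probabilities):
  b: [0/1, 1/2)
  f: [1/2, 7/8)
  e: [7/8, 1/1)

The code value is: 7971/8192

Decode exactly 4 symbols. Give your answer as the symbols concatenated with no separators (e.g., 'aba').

Step 1: interval [0/1, 1/1), width = 1/1 - 0/1 = 1/1
  'b': [0/1 + 1/1*0/1, 0/1 + 1/1*1/2) = [0/1, 1/2)
  'f': [0/1 + 1/1*1/2, 0/1 + 1/1*7/8) = [1/2, 7/8)
  'e': [0/1 + 1/1*7/8, 0/1 + 1/1*1/1) = [7/8, 1/1) <- contains code 7971/8192
  emit 'e', narrow to [7/8, 1/1)
Step 2: interval [7/8, 1/1), width = 1/1 - 7/8 = 1/8
  'b': [7/8 + 1/8*0/1, 7/8 + 1/8*1/2) = [7/8, 15/16)
  'f': [7/8 + 1/8*1/2, 7/8 + 1/8*7/8) = [15/16, 63/64) <- contains code 7971/8192
  'e': [7/8 + 1/8*7/8, 7/8 + 1/8*1/1) = [63/64, 1/1)
  emit 'f', narrow to [15/16, 63/64)
Step 3: interval [15/16, 63/64), width = 63/64 - 15/16 = 3/64
  'b': [15/16 + 3/64*0/1, 15/16 + 3/64*1/2) = [15/16, 123/128)
  'f': [15/16 + 3/64*1/2, 15/16 + 3/64*7/8) = [123/128, 501/512) <- contains code 7971/8192
  'e': [15/16 + 3/64*7/8, 15/16 + 3/64*1/1) = [501/512, 63/64)
  emit 'f', narrow to [123/128, 501/512)
Step 4: interval [123/128, 501/512), width = 501/512 - 123/128 = 9/512
  'b': [123/128 + 9/512*0/1, 123/128 + 9/512*1/2) = [123/128, 993/1024)
  'f': [123/128 + 9/512*1/2, 123/128 + 9/512*7/8) = [993/1024, 3999/4096) <- contains code 7971/8192
  'e': [123/128 + 9/512*7/8, 123/128 + 9/512*1/1) = [3999/4096, 501/512)
  emit 'f', narrow to [993/1024, 3999/4096)

Answer: efff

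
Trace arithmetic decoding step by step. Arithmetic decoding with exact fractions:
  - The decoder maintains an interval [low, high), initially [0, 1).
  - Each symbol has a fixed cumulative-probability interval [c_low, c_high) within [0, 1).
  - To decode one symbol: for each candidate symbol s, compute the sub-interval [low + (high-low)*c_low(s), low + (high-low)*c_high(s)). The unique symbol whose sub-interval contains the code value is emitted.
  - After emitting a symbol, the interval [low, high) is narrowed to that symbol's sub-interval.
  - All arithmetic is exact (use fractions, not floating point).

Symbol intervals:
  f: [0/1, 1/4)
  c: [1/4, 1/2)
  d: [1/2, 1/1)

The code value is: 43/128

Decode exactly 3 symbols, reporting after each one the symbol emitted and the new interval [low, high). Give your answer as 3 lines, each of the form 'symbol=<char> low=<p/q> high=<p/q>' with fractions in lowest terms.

Step 1: interval [0/1, 1/1), width = 1/1 - 0/1 = 1/1
  'f': [0/1 + 1/1*0/1, 0/1 + 1/1*1/4) = [0/1, 1/4)
  'c': [0/1 + 1/1*1/4, 0/1 + 1/1*1/2) = [1/4, 1/2) <- contains code 43/128
  'd': [0/1 + 1/1*1/2, 0/1 + 1/1*1/1) = [1/2, 1/1)
  emit 'c', narrow to [1/4, 1/2)
Step 2: interval [1/4, 1/2), width = 1/2 - 1/4 = 1/4
  'f': [1/4 + 1/4*0/1, 1/4 + 1/4*1/4) = [1/4, 5/16)
  'c': [1/4 + 1/4*1/4, 1/4 + 1/4*1/2) = [5/16, 3/8) <- contains code 43/128
  'd': [1/4 + 1/4*1/2, 1/4 + 1/4*1/1) = [3/8, 1/2)
  emit 'c', narrow to [5/16, 3/8)
Step 3: interval [5/16, 3/8), width = 3/8 - 5/16 = 1/16
  'f': [5/16 + 1/16*0/1, 5/16 + 1/16*1/4) = [5/16, 21/64)
  'c': [5/16 + 1/16*1/4, 5/16 + 1/16*1/2) = [21/64, 11/32) <- contains code 43/128
  'd': [5/16 + 1/16*1/2, 5/16 + 1/16*1/1) = [11/32, 3/8)
  emit 'c', narrow to [21/64, 11/32)

Answer: symbol=c low=1/4 high=1/2
symbol=c low=5/16 high=3/8
symbol=c low=21/64 high=11/32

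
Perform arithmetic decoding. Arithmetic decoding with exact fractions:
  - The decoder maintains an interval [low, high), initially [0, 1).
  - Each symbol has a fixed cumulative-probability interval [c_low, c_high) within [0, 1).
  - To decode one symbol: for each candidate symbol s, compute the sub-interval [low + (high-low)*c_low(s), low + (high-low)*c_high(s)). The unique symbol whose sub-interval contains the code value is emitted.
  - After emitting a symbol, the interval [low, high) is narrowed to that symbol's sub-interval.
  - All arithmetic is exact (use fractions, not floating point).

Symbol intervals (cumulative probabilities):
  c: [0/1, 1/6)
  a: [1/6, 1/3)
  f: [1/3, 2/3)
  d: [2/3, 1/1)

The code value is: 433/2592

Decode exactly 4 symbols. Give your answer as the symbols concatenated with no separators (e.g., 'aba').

Step 1: interval [0/1, 1/1), width = 1/1 - 0/1 = 1/1
  'c': [0/1 + 1/1*0/1, 0/1 + 1/1*1/6) = [0/1, 1/6)
  'a': [0/1 + 1/1*1/6, 0/1 + 1/1*1/3) = [1/6, 1/3) <- contains code 433/2592
  'f': [0/1 + 1/1*1/3, 0/1 + 1/1*2/3) = [1/3, 2/3)
  'd': [0/1 + 1/1*2/3, 0/1 + 1/1*1/1) = [2/3, 1/1)
  emit 'a', narrow to [1/6, 1/3)
Step 2: interval [1/6, 1/3), width = 1/3 - 1/6 = 1/6
  'c': [1/6 + 1/6*0/1, 1/6 + 1/6*1/6) = [1/6, 7/36) <- contains code 433/2592
  'a': [1/6 + 1/6*1/6, 1/6 + 1/6*1/3) = [7/36, 2/9)
  'f': [1/6 + 1/6*1/3, 1/6 + 1/6*2/3) = [2/9, 5/18)
  'd': [1/6 + 1/6*2/3, 1/6 + 1/6*1/1) = [5/18, 1/3)
  emit 'c', narrow to [1/6, 7/36)
Step 3: interval [1/6, 7/36), width = 7/36 - 1/6 = 1/36
  'c': [1/6 + 1/36*0/1, 1/6 + 1/36*1/6) = [1/6, 37/216) <- contains code 433/2592
  'a': [1/6 + 1/36*1/6, 1/6 + 1/36*1/3) = [37/216, 19/108)
  'f': [1/6 + 1/36*1/3, 1/6 + 1/36*2/3) = [19/108, 5/27)
  'd': [1/6 + 1/36*2/3, 1/6 + 1/36*1/1) = [5/27, 7/36)
  emit 'c', narrow to [1/6, 37/216)
Step 4: interval [1/6, 37/216), width = 37/216 - 1/6 = 1/216
  'c': [1/6 + 1/216*0/1, 1/6 + 1/216*1/6) = [1/6, 217/1296) <- contains code 433/2592
  'a': [1/6 + 1/216*1/6, 1/6 + 1/216*1/3) = [217/1296, 109/648)
  'f': [1/6 + 1/216*1/3, 1/6 + 1/216*2/3) = [109/648, 55/324)
  'd': [1/6 + 1/216*2/3, 1/6 + 1/216*1/1) = [55/324, 37/216)
  emit 'c', narrow to [1/6, 217/1296)

Answer: accc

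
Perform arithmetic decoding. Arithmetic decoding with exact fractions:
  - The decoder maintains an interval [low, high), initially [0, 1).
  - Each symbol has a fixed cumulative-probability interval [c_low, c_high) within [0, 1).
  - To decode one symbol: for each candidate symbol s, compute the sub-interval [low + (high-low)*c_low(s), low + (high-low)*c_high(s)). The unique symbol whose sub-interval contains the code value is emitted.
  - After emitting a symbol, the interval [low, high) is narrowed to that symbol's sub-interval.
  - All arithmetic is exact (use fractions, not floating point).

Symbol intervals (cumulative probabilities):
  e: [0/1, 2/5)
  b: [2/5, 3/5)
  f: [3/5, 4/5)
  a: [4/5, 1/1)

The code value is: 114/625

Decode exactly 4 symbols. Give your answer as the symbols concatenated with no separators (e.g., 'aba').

Step 1: interval [0/1, 1/1), width = 1/1 - 0/1 = 1/1
  'e': [0/1 + 1/1*0/1, 0/1 + 1/1*2/5) = [0/1, 2/5) <- contains code 114/625
  'b': [0/1 + 1/1*2/5, 0/1 + 1/1*3/5) = [2/5, 3/5)
  'f': [0/1 + 1/1*3/5, 0/1 + 1/1*4/5) = [3/5, 4/5)
  'a': [0/1 + 1/1*4/5, 0/1 + 1/1*1/1) = [4/5, 1/1)
  emit 'e', narrow to [0/1, 2/5)
Step 2: interval [0/1, 2/5), width = 2/5 - 0/1 = 2/5
  'e': [0/1 + 2/5*0/1, 0/1 + 2/5*2/5) = [0/1, 4/25)
  'b': [0/1 + 2/5*2/5, 0/1 + 2/5*3/5) = [4/25, 6/25) <- contains code 114/625
  'f': [0/1 + 2/5*3/5, 0/1 + 2/5*4/5) = [6/25, 8/25)
  'a': [0/1 + 2/5*4/5, 0/1 + 2/5*1/1) = [8/25, 2/5)
  emit 'b', narrow to [4/25, 6/25)
Step 3: interval [4/25, 6/25), width = 6/25 - 4/25 = 2/25
  'e': [4/25 + 2/25*0/1, 4/25 + 2/25*2/5) = [4/25, 24/125) <- contains code 114/625
  'b': [4/25 + 2/25*2/5, 4/25 + 2/25*3/5) = [24/125, 26/125)
  'f': [4/25 + 2/25*3/5, 4/25 + 2/25*4/5) = [26/125, 28/125)
  'a': [4/25 + 2/25*4/5, 4/25 + 2/25*1/1) = [28/125, 6/25)
  emit 'e', narrow to [4/25, 24/125)
Step 4: interval [4/25, 24/125), width = 24/125 - 4/25 = 4/125
  'e': [4/25 + 4/125*0/1, 4/25 + 4/125*2/5) = [4/25, 108/625)
  'b': [4/25 + 4/125*2/5, 4/25 + 4/125*3/5) = [108/625, 112/625)
  'f': [4/25 + 4/125*3/5, 4/25 + 4/125*4/5) = [112/625, 116/625) <- contains code 114/625
  'a': [4/25 + 4/125*4/5, 4/25 + 4/125*1/1) = [116/625, 24/125)
  emit 'f', narrow to [112/625, 116/625)

Answer: ebef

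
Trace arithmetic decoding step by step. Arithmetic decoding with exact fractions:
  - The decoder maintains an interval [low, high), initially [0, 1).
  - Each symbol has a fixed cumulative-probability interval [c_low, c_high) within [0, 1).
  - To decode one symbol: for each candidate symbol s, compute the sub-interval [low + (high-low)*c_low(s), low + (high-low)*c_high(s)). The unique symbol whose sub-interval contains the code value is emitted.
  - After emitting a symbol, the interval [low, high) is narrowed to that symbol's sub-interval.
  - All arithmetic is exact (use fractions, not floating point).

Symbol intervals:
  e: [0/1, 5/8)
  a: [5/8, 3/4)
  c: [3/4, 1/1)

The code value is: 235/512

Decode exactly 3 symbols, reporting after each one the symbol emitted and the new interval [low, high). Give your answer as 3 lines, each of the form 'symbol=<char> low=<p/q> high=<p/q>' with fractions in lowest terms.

Answer: symbol=e low=0/1 high=5/8
symbol=a low=25/64 high=15/32
symbol=c low=115/256 high=15/32

Derivation:
Step 1: interval [0/1, 1/1), width = 1/1 - 0/1 = 1/1
  'e': [0/1 + 1/1*0/1, 0/1 + 1/1*5/8) = [0/1, 5/8) <- contains code 235/512
  'a': [0/1 + 1/1*5/8, 0/1 + 1/1*3/4) = [5/8, 3/4)
  'c': [0/1 + 1/1*3/4, 0/1 + 1/1*1/1) = [3/4, 1/1)
  emit 'e', narrow to [0/1, 5/8)
Step 2: interval [0/1, 5/8), width = 5/8 - 0/1 = 5/8
  'e': [0/1 + 5/8*0/1, 0/1 + 5/8*5/8) = [0/1, 25/64)
  'a': [0/1 + 5/8*5/8, 0/1 + 5/8*3/4) = [25/64, 15/32) <- contains code 235/512
  'c': [0/1 + 5/8*3/4, 0/1 + 5/8*1/1) = [15/32, 5/8)
  emit 'a', narrow to [25/64, 15/32)
Step 3: interval [25/64, 15/32), width = 15/32 - 25/64 = 5/64
  'e': [25/64 + 5/64*0/1, 25/64 + 5/64*5/8) = [25/64, 225/512)
  'a': [25/64 + 5/64*5/8, 25/64 + 5/64*3/4) = [225/512, 115/256)
  'c': [25/64 + 5/64*3/4, 25/64 + 5/64*1/1) = [115/256, 15/32) <- contains code 235/512
  emit 'c', narrow to [115/256, 15/32)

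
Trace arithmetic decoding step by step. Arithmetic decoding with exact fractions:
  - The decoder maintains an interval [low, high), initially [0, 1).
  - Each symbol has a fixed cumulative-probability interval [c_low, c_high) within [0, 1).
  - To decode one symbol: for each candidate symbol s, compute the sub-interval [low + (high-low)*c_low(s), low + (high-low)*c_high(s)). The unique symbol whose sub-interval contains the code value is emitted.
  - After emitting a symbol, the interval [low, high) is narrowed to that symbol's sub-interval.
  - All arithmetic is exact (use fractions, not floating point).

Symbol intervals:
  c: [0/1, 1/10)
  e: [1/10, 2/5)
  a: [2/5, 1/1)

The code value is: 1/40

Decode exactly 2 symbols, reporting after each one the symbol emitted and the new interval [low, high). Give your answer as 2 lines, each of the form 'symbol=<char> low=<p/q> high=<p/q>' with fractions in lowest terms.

Step 1: interval [0/1, 1/1), width = 1/1 - 0/1 = 1/1
  'c': [0/1 + 1/1*0/1, 0/1 + 1/1*1/10) = [0/1, 1/10) <- contains code 1/40
  'e': [0/1 + 1/1*1/10, 0/1 + 1/1*2/5) = [1/10, 2/5)
  'a': [0/1 + 1/1*2/5, 0/1 + 1/1*1/1) = [2/5, 1/1)
  emit 'c', narrow to [0/1, 1/10)
Step 2: interval [0/1, 1/10), width = 1/10 - 0/1 = 1/10
  'c': [0/1 + 1/10*0/1, 0/1 + 1/10*1/10) = [0/1, 1/100)
  'e': [0/1 + 1/10*1/10, 0/1 + 1/10*2/5) = [1/100, 1/25) <- contains code 1/40
  'a': [0/1 + 1/10*2/5, 0/1 + 1/10*1/1) = [1/25, 1/10)
  emit 'e', narrow to [1/100, 1/25)

Answer: symbol=c low=0/1 high=1/10
symbol=e low=1/100 high=1/25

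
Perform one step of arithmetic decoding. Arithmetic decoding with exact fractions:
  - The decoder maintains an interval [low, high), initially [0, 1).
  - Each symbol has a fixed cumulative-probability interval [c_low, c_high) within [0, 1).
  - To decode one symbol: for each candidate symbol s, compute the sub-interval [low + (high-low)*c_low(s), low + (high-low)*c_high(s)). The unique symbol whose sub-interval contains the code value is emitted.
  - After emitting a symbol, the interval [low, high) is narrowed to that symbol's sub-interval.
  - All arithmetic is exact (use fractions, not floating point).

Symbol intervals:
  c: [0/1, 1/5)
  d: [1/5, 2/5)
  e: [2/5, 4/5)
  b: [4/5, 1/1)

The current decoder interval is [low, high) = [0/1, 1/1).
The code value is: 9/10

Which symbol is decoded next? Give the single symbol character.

Interval width = high − low = 1/1 − 0/1 = 1/1
Scaled code = (code − low) / width = (9/10 − 0/1) / 1/1 = 9/10
  c: [0/1, 1/5) 
  d: [1/5, 2/5) 
  e: [2/5, 4/5) 
  b: [4/5, 1/1) ← scaled code falls here ✓

Answer: b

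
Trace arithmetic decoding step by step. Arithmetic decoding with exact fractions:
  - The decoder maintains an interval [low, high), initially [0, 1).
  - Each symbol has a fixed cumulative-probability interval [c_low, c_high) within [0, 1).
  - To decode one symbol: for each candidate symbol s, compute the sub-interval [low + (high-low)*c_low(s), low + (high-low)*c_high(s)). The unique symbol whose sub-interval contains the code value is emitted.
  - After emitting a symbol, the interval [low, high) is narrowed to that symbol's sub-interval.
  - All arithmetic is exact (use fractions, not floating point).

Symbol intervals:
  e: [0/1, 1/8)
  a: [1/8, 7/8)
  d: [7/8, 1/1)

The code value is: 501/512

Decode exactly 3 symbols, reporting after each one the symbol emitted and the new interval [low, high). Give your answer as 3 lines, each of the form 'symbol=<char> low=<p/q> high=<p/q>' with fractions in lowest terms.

Answer: symbol=d low=7/8 high=1/1
symbol=a low=57/64 high=63/64
symbol=d low=249/256 high=63/64

Derivation:
Step 1: interval [0/1, 1/1), width = 1/1 - 0/1 = 1/1
  'e': [0/1 + 1/1*0/1, 0/1 + 1/1*1/8) = [0/1, 1/8)
  'a': [0/1 + 1/1*1/8, 0/1 + 1/1*7/8) = [1/8, 7/8)
  'd': [0/1 + 1/1*7/8, 0/1 + 1/1*1/1) = [7/8, 1/1) <- contains code 501/512
  emit 'd', narrow to [7/8, 1/1)
Step 2: interval [7/8, 1/1), width = 1/1 - 7/8 = 1/8
  'e': [7/8 + 1/8*0/1, 7/8 + 1/8*1/8) = [7/8, 57/64)
  'a': [7/8 + 1/8*1/8, 7/8 + 1/8*7/8) = [57/64, 63/64) <- contains code 501/512
  'd': [7/8 + 1/8*7/8, 7/8 + 1/8*1/1) = [63/64, 1/1)
  emit 'a', narrow to [57/64, 63/64)
Step 3: interval [57/64, 63/64), width = 63/64 - 57/64 = 3/32
  'e': [57/64 + 3/32*0/1, 57/64 + 3/32*1/8) = [57/64, 231/256)
  'a': [57/64 + 3/32*1/8, 57/64 + 3/32*7/8) = [231/256, 249/256)
  'd': [57/64 + 3/32*7/8, 57/64 + 3/32*1/1) = [249/256, 63/64) <- contains code 501/512
  emit 'd', narrow to [249/256, 63/64)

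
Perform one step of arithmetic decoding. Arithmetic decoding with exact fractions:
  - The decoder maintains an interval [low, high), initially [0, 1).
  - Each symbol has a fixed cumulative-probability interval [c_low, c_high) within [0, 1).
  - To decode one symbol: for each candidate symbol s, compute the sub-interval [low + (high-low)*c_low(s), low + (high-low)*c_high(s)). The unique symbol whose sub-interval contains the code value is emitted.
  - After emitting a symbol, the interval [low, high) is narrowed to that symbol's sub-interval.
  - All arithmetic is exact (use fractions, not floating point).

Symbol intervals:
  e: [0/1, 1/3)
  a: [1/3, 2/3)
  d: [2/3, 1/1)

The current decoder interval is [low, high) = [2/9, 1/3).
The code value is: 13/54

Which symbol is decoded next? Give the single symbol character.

Interval width = high − low = 1/3 − 2/9 = 1/9
Scaled code = (code − low) / width = (13/54 − 2/9) / 1/9 = 1/6
  e: [0/1, 1/3) ← scaled code falls here ✓
  a: [1/3, 2/3) 
  d: [2/3, 1/1) 

Answer: e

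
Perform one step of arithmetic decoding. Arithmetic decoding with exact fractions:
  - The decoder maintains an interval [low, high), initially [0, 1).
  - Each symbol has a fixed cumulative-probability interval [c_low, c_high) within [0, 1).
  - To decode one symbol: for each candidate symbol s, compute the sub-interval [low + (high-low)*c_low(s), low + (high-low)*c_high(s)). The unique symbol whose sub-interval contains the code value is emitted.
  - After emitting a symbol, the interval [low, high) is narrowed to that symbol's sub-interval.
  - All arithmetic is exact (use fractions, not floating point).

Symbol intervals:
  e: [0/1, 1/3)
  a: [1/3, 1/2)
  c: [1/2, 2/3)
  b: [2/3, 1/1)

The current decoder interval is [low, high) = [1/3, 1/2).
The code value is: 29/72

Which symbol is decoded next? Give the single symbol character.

Answer: a

Derivation:
Interval width = high − low = 1/2 − 1/3 = 1/6
Scaled code = (code − low) / width = (29/72 − 1/3) / 1/6 = 5/12
  e: [0/1, 1/3) 
  a: [1/3, 1/2) ← scaled code falls here ✓
  c: [1/2, 2/3) 
  b: [2/3, 1/1) 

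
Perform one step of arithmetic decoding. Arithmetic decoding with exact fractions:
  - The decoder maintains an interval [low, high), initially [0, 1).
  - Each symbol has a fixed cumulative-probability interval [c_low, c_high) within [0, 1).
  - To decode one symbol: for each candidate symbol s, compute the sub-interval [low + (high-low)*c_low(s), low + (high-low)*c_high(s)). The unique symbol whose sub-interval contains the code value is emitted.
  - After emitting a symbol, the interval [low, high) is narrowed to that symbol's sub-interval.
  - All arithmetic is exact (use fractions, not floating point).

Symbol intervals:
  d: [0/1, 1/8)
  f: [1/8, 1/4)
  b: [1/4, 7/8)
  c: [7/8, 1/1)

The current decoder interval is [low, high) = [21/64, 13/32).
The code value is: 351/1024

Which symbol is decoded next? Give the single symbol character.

Interval width = high − low = 13/32 − 21/64 = 5/64
Scaled code = (code − low) / width = (351/1024 − 21/64) / 5/64 = 3/16
  d: [0/1, 1/8) 
  f: [1/8, 1/4) ← scaled code falls here ✓
  b: [1/4, 7/8) 
  c: [7/8, 1/1) 

Answer: f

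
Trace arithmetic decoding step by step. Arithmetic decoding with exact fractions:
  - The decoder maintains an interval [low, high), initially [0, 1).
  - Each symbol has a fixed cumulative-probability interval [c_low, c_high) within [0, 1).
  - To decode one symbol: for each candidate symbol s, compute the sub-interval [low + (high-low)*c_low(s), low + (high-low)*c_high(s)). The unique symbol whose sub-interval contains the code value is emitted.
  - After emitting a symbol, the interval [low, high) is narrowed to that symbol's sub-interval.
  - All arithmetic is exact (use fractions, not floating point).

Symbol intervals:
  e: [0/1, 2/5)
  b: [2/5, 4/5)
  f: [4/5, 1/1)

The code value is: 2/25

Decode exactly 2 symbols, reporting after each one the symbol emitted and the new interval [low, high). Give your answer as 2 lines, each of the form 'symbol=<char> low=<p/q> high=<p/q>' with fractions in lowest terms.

Answer: symbol=e low=0/1 high=2/5
symbol=e low=0/1 high=4/25

Derivation:
Step 1: interval [0/1, 1/1), width = 1/1 - 0/1 = 1/1
  'e': [0/1 + 1/1*0/1, 0/1 + 1/1*2/5) = [0/1, 2/5) <- contains code 2/25
  'b': [0/1 + 1/1*2/5, 0/1 + 1/1*4/5) = [2/5, 4/5)
  'f': [0/1 + 1/1*4/5, 0/1 + 1/1*1/1) = [4/5, 1/1)
  emit 'e', narrow to [0/1, 2/5)
Step 2: interval [0/1, 2/5), width = 2/5 - 0/1 = 2/5
  'e': [0/1 + 2/5*0/1, 0/1 + 2/5*2/5) = [0/1, 4/25) <- contains code 2/25
  'b': [0/1 + 2/5*2/5, 0/1 + 2/5*4/5) = [4/25, 8/25)
  'f': [0/1 + 2/5*4/5, 0/1 + 2/5*1/1) = [8/25, 2/5)
  emit 'e', narrow to [0/1, 4/25)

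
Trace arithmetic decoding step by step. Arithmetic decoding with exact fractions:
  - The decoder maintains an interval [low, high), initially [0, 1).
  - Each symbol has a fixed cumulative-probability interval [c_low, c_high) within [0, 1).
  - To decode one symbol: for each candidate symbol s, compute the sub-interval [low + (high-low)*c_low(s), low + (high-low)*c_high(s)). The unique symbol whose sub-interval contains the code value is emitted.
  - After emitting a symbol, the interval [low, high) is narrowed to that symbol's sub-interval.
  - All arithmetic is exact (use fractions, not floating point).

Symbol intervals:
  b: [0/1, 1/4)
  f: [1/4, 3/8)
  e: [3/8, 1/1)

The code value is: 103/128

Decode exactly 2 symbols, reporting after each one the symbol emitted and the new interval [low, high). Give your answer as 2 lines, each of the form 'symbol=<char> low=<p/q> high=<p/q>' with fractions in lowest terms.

Answer: symbol=e low=3/8 high=1/1
symbol=e low=39/64 high=1/1

Derivation:
Step 1: interval [0/1, 1/1), width = 1/1 - 0/1 = 1/1
  'b': [0/1 + 1/1*0/1, 0/1 + 1/1*1/4) = [0/1, 1/4)
  'f': [0/1 + 1/1*1/4, 0/1 + 1/1*3/8) = [1/4, 3/8)
  'e': [0/1 + 1/1*3/8, 0/1 + 1/1*1/1) = [3/8, 1/1) <- contains code 103/128
  emit 'e', narrow to [3/8, 1/1)
Step 2: interval [3/8, 1/1), width = 1/1 - 3/8 = 5/8
  'b': [3/8 + 5/8*0/1, 3/8 + 5/8*1/4) = [3/8, 17/32)
  'f': [3/8 + 5/8*1/4, 3/8 + 5/8*3/8) = [17/32, 39/64)
  'e': [3/8 + 5/8*3/8, 3/8 + 5/8*1/1) = [39/64, 1/1) <- contains code 103/128
  emit 'e', narrow to [39/64, 1/1)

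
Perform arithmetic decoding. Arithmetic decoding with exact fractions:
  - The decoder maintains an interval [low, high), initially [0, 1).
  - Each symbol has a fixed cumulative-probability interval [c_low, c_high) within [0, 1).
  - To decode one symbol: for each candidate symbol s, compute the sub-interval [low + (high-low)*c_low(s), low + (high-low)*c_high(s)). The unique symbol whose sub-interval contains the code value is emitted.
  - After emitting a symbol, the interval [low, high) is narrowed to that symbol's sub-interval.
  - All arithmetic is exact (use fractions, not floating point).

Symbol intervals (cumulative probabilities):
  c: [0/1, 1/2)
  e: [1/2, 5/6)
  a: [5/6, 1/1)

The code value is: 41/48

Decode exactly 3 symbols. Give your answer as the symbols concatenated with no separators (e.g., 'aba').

Step 1: interval [0/1, 1/1), width = 1/1 - 0/1 = 1/1
  'c': [0/1 + 1/1*0/1, 0/1 + 1/1*1/2) = [0/1, 1/2)
  'e': [0/1 + 1/1*1/2, 0/1 + 1/1*5/6) = [1/2, 5/6)
  'a': [0/1 + 1/1*5/6, 0/1 + 1/1*1/1) = [5/6, 1/1) <- contains code 41/48
  emit 'a', narrow to [5/6, 1/1)
Step 2: interval [5/6, 1/1), width = 1/1 - 5/6 = 1/6
  'c': [5/6 + 1/6*0/1, 5/6 + 1/6*1/2) = [5/6, 11/12) <- contains code 41/48
  'e': [5/6 + 1/6*1/2, 5/6 + 1/6*5/6) = [11/12, 35/36)
  'a': [5/6 + 1/6*5/6, 5/6 + 1/6*1/1) = [35/36, 1/1)
  emit 'c', narrow to [5/6, 11/12)
Step 3: interval [5/6, 11/12), width = 11/12 - 5/6 = 1/12
  'c': [5/6 + 1/12*0/1, 5/6 + 1/12*1/2) = [5/6, 7/8) <- contains code 41/48
  'e': [5/6 + 1/12*1/2, 5/6 + 1/12*5/6) = [7/8, 65/72)
  'a': [5/6 + 1/12*5/6, 5/6 + 1/12*1/1) = [65/72, 11/12)
  emit 'c', narrow to [5/6, 7/8)

Answer: acc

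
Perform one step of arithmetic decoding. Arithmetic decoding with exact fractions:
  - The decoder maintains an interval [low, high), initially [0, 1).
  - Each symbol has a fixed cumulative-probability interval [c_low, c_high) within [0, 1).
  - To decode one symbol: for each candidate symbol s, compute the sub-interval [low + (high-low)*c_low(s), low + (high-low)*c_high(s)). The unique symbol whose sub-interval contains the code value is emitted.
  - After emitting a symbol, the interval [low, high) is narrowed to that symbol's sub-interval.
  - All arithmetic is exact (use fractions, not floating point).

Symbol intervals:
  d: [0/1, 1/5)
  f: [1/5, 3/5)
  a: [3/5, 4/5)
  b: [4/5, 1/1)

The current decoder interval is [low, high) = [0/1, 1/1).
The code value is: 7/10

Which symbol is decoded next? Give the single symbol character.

Interval width = high − low = 1/1 − 0/1 = 1/1
Scaled code = (code − low) / width = (7/10 − 0/1) / 1/1 = 7/10
  d: [0/1, 1/5) 
  f: [1/5, 3/5) 
  a: [3/5, 4/5) ← scaled code falls here ✓
  b: [4/5, 1/1) 

Answer: a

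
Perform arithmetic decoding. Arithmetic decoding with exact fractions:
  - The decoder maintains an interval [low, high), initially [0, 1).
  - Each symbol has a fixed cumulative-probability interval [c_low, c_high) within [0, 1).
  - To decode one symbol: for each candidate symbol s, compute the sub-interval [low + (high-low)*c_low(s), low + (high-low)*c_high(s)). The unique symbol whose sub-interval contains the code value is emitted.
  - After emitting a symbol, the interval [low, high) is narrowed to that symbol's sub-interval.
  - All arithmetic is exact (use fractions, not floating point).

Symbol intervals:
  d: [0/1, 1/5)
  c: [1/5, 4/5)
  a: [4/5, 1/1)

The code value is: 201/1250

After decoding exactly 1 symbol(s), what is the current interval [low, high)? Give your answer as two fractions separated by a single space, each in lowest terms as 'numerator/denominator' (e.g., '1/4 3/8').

Answer: 0/1 1/5

Derivation:
Step 1: interval [0/1, 1/1), width = 1/1 - 0/1 = 1/1
  'd': [0/1 + 1/1*0/1, 0/1 + 1/1*1/5) = [0/1, 1/5) <- contains code 201/1250
  'c': [0/1 + 1/1*1/5, 0/1 + 1/1*4/5) = [1/5, 4/5)
  'a': [0/1 + 1/1*4/5, 0/1 + 1/1*1/1) = [4/5, 1/1)
  emit 'd', narrow to [0/1, 1/5)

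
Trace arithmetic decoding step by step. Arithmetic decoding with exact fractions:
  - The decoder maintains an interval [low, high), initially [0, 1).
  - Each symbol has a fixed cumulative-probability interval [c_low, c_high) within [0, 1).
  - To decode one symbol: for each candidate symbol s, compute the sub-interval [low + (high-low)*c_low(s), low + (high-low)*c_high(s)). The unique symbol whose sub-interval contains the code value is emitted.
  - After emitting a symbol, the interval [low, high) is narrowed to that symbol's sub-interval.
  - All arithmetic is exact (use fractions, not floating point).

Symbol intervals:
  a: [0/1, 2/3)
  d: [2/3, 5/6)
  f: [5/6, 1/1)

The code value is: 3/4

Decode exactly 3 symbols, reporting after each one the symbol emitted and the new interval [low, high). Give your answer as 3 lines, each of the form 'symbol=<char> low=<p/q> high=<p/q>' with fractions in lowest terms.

Answer: symbol=d low=2/3 high=5/6
symbol=a low=2/3 high=7/9
symbol=d low=20/27 high=41/54

Derivation:
Step 1: interval [0/1, 1/1), width = 1/1 - 0/1 = 1/1
  'a': [0/1 + 1/1*0/1, 0/1 + 1/1*2/3) = [0/1, 2/3)
  'd': [0/1 + 1/1*2/3, 0/1 + 1/1*5/6) = [2/3, 5/6) <- contains code 3/4
  'f': [0/1 + 1/1*5/6, 0/1 + 1/1*1/1) = [5/6, 1/1)
  emit 'd', narrow to [2/3, 5/6)
Step 2: interval [2/3, 5/6), width = 5/6 - 2/3 = 1/6
  'a': [2/3 + 1/6*0/1, 2/3 + 1/6*2/3) = [2/3, 7/9) <- contains code 3/4
  'd': [2/3 + 1/6*2/3, 2/3 + 1/6*5/6) = [7/9, 29/36)
  'f': [2/3 + 1/6*5/6, 2/3 + 1/6*1/1) = [29/36, 5/6)
  emit 'a', narrow to [2/3, 7/9)
Step 3: interval [2/3, 7/9), width = 7/9 - 2/3 = 1/9
  'a': [2/3 + 1/9*0/1, 2/3 + 1/9*2/3) = [2/3, 20/27)
  'd': [2/3 + 1/9*2/3, 2/3 + 1/9*5/6) = [20/27, 41/54) <- contains code 3/4
  'f': [2/3 + 1/9*5/6, 2/3 + 1/9*1/1) = [41/54, 7/9)
  emit 'd', narrow to [20/27, 41/54)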